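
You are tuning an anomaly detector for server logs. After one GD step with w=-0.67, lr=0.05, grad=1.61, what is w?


w_new = w - α·∇
= -0.67 - 0.05·1.61
= -0.67 - 0.0805
= -0.7505

-0.7505


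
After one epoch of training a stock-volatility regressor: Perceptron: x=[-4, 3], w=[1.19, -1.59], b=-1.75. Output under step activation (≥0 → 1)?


z = (-4)·(1.19) + (3)·(-1.59) - 1.75
  = -11.28
step(z) = 0 (z<0)

0


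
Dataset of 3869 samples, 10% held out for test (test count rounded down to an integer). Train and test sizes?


Test = ⌊3869·10/100⌋ = 386
Train = 3869 - 386 = 3483

Train: 3483, Test: 386


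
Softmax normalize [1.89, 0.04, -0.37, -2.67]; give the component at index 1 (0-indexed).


Exponentials: e^1.89=6.6194, e^0.04=1.0408, e^-0.37=0.6907, e^-2.67=0.0693
Sum = 8.4202
Softmax = [0.7861, 0.1236, 0.082, 0.0082]
p[1] = 1.0408/8.4202 = 0.1236

0.1236


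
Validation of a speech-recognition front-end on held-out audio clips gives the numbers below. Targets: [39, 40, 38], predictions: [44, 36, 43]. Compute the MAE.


Absolute errors: |39-44|=5, |40-36|=4, |38-43|=5
Sum = 14
MAE = 14/3 = 14/3

14/3


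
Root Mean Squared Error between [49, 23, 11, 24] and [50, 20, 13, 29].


MSE = 39/4 = 9.75
RMSE = √(39/4) = 3.1225

3.1225


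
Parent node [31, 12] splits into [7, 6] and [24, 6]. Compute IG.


Parent = [31, 12], H_parent = 0.8542
H_left = 0.9957 (n=13), H_right = 0.7219 (n=30)
H_children = (13/43)·0.9957 + (30/43)·0.7219 = 0.8047
IG = 0.8542 - 0.8047 = 0.0495

0.0495


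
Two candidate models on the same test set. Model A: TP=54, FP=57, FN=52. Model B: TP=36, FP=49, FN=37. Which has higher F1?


Model A: P=54/111=0.4865, R=54/106=0.5094, F1=2PR/(P+R)=2TP/(2TP+FP+FN)=108/217=0.4977
Model B: P=36/85=0.4235, R=36/73=0.4932, F1=2PR/(P+R)=2TP/(2TP+FP+FN)=72/158=0.4557
0.4977 > 0.4557 → Model A

Model A


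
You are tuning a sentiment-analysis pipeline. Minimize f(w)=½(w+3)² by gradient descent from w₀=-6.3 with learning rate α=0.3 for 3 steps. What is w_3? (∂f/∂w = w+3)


step 1: grad = -6.3+3 = -3.3; w = -6.3 - 0.3·(-3.3) = -5.31
step 2: grad = -5.31+3 = -2.31; w = -5.31 - 0.3·(-2.31) = -4.617
step 3: grad = -4.617+3 = -1.617; w = -4.617 - 0.3·(-1.617) = -4.1319

-4.1319


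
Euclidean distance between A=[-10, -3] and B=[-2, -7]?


d = √((-10+ 2)² + (-3+ 7)²)
  = √(64 + 16)
  = √80 = 8.9443

8.9443


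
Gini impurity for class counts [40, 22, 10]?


Probabilities: [40/72, 22/72, 10/72] ≈ [0.5556, 0.3056, 0.1389]
Σpᵢ² = (1600 + 484 + 100)/72² = 2184/5184
Gini = 1 - Σpᵢ² = 1 - 2184/5184 = 0.5787

0.5787


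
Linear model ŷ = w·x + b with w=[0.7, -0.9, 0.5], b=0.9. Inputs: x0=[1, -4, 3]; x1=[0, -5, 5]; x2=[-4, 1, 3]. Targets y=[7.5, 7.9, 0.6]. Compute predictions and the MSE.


ŷ0 = (0.7)·(1) + (-0.9)·(-4) + (0.5)·(3) + 0.9 = 6.7
ŷ1 = (0.7)·(0) + (-0.9)·(-5) + (0.5)·(5) + 0.9 = 7.9
ŷ2 = (0.7)·(-4) + (-0.9)·(1) + (0.5)·(3) + 0.9 = -1.3
errors² = [0.64, 0.0, 3.61]
MSE = 4.2500/3 = 1.4167

1.4167


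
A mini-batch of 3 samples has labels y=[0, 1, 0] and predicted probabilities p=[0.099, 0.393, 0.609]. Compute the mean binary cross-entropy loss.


L[0] = -ln(1-0.099) = -ln(0.901) = 0.1043
L[1] = -ln(0.393) = 0.9339
L[2] = -ln(1-0.609) = -ln(0.391) = 0.939
mean = (0.1043 + 0.9339 + 0.939)/3 = 0.6591

0.6591


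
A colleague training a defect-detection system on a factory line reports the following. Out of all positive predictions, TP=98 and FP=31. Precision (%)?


Precision = TP/(TP+FP)
= 98/(98+31)
= 98/129 = 75.97%

75.97%


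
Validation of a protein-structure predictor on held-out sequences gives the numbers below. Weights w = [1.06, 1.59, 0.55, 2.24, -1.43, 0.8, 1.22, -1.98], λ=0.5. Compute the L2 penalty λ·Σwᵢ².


‖w‖₂² = (1.06)² + (1.59)² + (0.55)² + (2.24)² + (-1.43)² + (0.8)² + (1.22)² + (-1.98)²
     = 1.1236 + 2.5281 + 0.3025 + 5.0176 + 2.0449 + 0.64 + 1.4884 + 3.9204
     = 17.0655
λ·‖w‖₂² = 0.5·17.0655 = 8.53275

8.53275


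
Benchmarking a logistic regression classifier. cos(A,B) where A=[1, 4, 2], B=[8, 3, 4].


A·B = 1·8 + 4·3 + 2·4 = 28
‖A‖ = √21 = 4.5826, ‖B‖ = √89 = 9.434
cos = 28/(√21·√89) = 28/√1869 = 0.6477

0.6477


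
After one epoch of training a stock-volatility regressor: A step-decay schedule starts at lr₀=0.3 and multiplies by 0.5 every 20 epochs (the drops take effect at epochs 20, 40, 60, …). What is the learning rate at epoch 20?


n_drops = ⌊20/20⌋ = 1
lr = 0.3·0.5^1 = 0.3·0.5 = 0.15

0.15


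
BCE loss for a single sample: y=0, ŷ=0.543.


BCE = -[y·ln(p) + (1-y)·ln(1-p)]
= -0 - 1·ln(1-0.543)
= -ln(0.457) = 0.7831

0.7831


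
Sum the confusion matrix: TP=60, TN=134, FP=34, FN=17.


Total = TP + TN + FP + FN
= 60 + 134 + 34 + 17
= 245
(Predicted positive: 94, predicted negative: 151)

245


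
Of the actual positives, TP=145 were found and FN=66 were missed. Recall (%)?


Recall = TP/(TP+FN)
= 145/(145+66)
= 145/211 = 68.72%

68.72%


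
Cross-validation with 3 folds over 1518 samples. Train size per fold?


Fold size = 1518/3 = 506
Training per fold = 1518 - 506 = 1012

1012


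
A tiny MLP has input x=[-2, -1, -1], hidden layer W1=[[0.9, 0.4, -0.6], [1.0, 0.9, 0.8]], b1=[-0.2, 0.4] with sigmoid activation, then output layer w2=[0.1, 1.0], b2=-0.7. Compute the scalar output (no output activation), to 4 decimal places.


z1[0] = (0.9)·(-2) + (0.4)·(-1) + (-0.6)·(-1) - 0.2 = -1.8
z1[1] = (1.0)·(-2) + (0.9)·(-1) + (0.8)·(-1) + 0.4 = -3.3
h = sigmoid(z1) = [0.1419, 0.0356]
output = (0.1)·(0.1419) + (1.0)·(0.0356) - 0.7 = -0.6502

-0.6502


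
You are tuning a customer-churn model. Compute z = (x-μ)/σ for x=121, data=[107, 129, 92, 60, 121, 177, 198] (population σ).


μ = 126.2857, σ = 44.2258
z = (121 - 126.2857)/44.2258 = -0.1195

-0.1195


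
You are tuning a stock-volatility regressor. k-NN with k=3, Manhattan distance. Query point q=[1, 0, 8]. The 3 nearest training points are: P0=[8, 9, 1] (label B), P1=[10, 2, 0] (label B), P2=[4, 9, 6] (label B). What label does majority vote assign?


d(q,P0) = 23  (label B)
d(q,P1) = 19  (label B)
d(q,P2) = 14  (label B)
Votes: A=0, B=3
Majority → B

B


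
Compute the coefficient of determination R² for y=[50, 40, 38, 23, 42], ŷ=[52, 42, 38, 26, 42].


ȳ = 38.6
SS_res = Σ(y-ŷ)² = 17
SS_tot = Σ(y-ȳ)² = 387.2
R² = 1 - SS_res/SS_tot = 1 - 0.0439 = 0.9561

0.9561


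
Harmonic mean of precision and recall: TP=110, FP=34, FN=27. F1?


Precision = 110/144 = 0.7639
Recall = 110/137 = 0.8029
F1 = 2·P·R/(P+R) = 2·TP/(2·TP+FP+FN) = 220/(220+34+27) = 220/281 = 0.7829

0.7829


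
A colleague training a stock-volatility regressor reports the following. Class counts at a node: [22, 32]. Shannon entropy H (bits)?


Probabilities: [22/54, 32/54] ≈ [0.4074, 0.5926]
H = -((22/54)·log₂(22/54) + (32/54)·log₂(32/54))
  = 0.9751 bits

0.9751 bits


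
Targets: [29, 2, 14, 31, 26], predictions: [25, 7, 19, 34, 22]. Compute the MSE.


Squared errors: (29-25)²=16, (2-7)²=25, (14-19)²=25, (31-34)²=9, (26-22)²=16
Sum = 91
MSE = 91/5 = 91/5

91/5


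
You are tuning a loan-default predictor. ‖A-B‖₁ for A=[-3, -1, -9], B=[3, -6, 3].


d = |-3-3| + |-1+ 6| + |-9-3|
  = 6 + 5 + 12
  = 23

23


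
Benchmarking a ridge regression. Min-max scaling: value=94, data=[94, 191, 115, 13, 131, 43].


min=13, max=191
(94-13)/(191-13) = 81/178 = 0.4551

0.4551


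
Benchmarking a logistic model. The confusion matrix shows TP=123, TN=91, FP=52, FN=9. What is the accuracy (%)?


Accuracy = (TP+TN)/(TP+TN+FP+FN)
= (123+91)/(275)
= 214/275 = 77.82%

77.82%


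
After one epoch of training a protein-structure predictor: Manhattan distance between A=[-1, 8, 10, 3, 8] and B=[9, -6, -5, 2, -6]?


d = |-1-9| + |8+ 6| + |10+ 5| + |3-2| + |8+ 6|
  = 10 + 14 + 15 + 1 + 14
  = 54

54


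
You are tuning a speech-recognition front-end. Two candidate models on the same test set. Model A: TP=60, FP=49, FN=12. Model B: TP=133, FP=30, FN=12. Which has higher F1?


Model A: P=60/109=0.5505, R=60/72=0.8333, F1=2PR/(P+R)=2TP/(2TP+FP+FN)=120/181=0.663
Model B: P=133/163=0.816, R=133/145=0.9172, F1=2PR/(P+R)=2TP/(2TP+FP+FN)=266/308=0.8636
0.663 < 0.8636 → Model B

Model B


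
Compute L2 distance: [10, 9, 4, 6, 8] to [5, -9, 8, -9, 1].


d = √((10-5)² + (9+ 9)² + (4-8)² + (6+ 9)² + (8-1)²)
  = √(25 + 324 + 16 + 225 + 49)
  = √639 = 25.2784

25.2784


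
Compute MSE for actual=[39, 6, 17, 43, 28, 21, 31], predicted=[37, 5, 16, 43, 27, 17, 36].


Squared errors: (39-37)²=4, (6-5)²=1, (17-16)²=1, (43-43)²=0, (28-27)²=1, (21-17)²=16, (31-36)²=25
Sum = 48
MSE = 48/7 = 48/7

48/7


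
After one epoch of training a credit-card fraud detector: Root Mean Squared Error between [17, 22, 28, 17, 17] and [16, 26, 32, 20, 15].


MSE = 46/5 = 9.2
RMSE = √(46/5) = 3.0332

3.0332


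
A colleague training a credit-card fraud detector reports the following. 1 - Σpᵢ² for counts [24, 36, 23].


Probabilities: [24/83, 36/83, 23/83] ≈ [0.2892, 0.4337, 0.2771]
Σpᵢ² = (576 + 1296 + 529)/83² = 2401/6889
Gini = 1 - Σpᵢ² = 1 - 2401/6889 = 0.6515

0.6515


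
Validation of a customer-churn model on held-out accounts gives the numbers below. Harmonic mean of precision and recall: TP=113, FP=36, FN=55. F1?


Precision = 113/149 = 0.7584
Recall = 113/168 = 0.6726
F1 = 2·P·R/(P+R) = 2·TP/(2·TP+FP+FN) = 226/(226+36+55) = 226/317 = 0.7129

0.7129


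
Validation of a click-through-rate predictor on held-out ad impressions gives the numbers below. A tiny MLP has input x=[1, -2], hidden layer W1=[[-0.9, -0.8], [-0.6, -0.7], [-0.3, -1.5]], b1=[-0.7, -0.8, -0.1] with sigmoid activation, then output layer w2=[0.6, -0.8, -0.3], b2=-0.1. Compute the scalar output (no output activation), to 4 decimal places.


z1[0] = (-0.9)·(1) + (-0.8)·(-2) - 0.7 = 0.0
z1[1] = (-0.6)·(1) + (-0.7)·(-2) - 0.8 = 0.0
z1[2] = (-0.3)·(1) + (-1.5)·(-2) - 0.1 = 2.6
h = sigmoid(z1) = [0.5, 0.5, 0.9309]
output = (0.6)·(0.5) + (-0.8)·(0.5) + (-0.3)·(0.9309) - 0.1 = -0.4793

-0.4793


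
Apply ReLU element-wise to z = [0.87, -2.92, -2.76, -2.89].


ReLU(0.87) = max(0, 0.87) = 0.87
ReLU(-2.92) = max(0, -2.92) = 0.0
ReLU(-2.76) = max(0, -2.76) = 0.0
ReLU(-2.89) = max(0, -2.89) = 0.0
result = [0.87, 0.0, 0.0, 0.0]

[0.87, 0.0, 0.0, 0.0]


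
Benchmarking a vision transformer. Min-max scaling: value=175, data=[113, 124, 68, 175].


min=68, max=175
(175-68)/(175-68) = 107/107 = 1.0

1.0


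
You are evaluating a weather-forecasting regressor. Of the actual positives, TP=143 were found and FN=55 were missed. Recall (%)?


Recall = TP/(TP+FN)
= 143/(143+55)
= 143/198 = 72.22%

72.22%


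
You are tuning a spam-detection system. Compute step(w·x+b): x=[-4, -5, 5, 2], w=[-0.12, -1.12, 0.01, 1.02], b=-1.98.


z = (-4)·(-0.12) + (-5)·(-1.12) + (5)·(0.01) + (2)·(1.02) - 1.98
  = 6.19
step(z) = 1 (z≥0)

1


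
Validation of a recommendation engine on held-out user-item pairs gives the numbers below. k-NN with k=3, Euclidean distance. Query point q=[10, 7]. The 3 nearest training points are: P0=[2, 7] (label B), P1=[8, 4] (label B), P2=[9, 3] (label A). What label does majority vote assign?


d(q,P0) = 8.0  (label B)
d(q,P1) = 3.6056  (label B)
d(q,P2) = 4.1231  (label A)
Votes: A=1, B=2
Majority → B

B


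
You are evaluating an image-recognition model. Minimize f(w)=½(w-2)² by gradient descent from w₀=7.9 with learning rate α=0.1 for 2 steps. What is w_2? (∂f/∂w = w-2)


step 1: grad = 7.9-2 = 5.9; w = 7.9 - 0.1·(5.9) = 7.31
step 2: grad = 7.31-2 = 5.31; w = 7.31 - 0.1·(5.31) = 6.779

6.779


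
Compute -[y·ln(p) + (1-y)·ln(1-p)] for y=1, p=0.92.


BCE = -[y·ln(p) + (1-y)·ln(1-p)]
= -1·ln(0.92) - 0
= -ln(0.92) = 0.0834

0.0834


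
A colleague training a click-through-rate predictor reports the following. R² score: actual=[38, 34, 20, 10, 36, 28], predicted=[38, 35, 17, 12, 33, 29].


ȳ = 27.6667
SS_res = Σ(y-ŷ)² = 24
SS_tot = Σ(y-ȳ)² = 587.33
R² = 1 - SS_res/SS_tot = 1 - 0.0409 = 0.9591

0.9591


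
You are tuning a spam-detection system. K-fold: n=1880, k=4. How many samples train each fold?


Fold size = 1880/4 = 470
Training per fold = 1880 - 470 = 1410

1410


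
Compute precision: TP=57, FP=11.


Precision = TP/(TP+FP)
= 57/(57+11)
= 57/68 = 83.82%

83.82%


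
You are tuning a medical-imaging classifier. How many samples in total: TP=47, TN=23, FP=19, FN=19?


Total = TP + TN + FP + FN
= 47 + 23 + 19 + 19
= 108
(Predicted positive: 66, predicted negative: 42)

108


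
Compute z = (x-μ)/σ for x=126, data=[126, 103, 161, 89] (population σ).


μ = 119.75, σ = 27.2339
z = (126 - 119.75)/27.2339 = 0.2295

0.2295


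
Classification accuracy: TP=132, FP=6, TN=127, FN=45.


Accuracy = (TP+TN)/(TP+TN+FP+FN)
= (132+127)/(310)
= 259/310 = 83.55%

83.55%


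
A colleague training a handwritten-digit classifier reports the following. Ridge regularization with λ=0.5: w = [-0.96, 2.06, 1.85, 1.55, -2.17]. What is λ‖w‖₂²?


‖w‖₂² = (-0.96)² + (2.06)² + (1.85)² + (1.55)² + (-2.17)²
     = 0.9216 + 4.2436 + 3.4225 + 2.4025 + 4.7089
     = 15.6991
λ·‖w‖₂² = 0.5·15.6991 = 7.84955

7.84955


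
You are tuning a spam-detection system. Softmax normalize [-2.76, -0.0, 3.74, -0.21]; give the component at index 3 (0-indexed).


Exponentials: e^-2.76=0.0633, e^-0.0=1, e^3.74=42.098, e^-0.21=0.8106
Sum = 43.9719
Softmax = [0.0014, 0.0227, 0.9574, 0.0184]
p[3] = 0.8106/43.9719 = 0.0184

0.0184


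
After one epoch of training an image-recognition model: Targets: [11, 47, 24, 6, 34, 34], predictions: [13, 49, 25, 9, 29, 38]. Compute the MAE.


Absolute errors: |11-13|=2, |47-49|=2, |24-25|=1, |6-9|=3, |34-29|=5, |34-38|=4
Sum = 17
MAE = 17/6 = 17/6

17/6


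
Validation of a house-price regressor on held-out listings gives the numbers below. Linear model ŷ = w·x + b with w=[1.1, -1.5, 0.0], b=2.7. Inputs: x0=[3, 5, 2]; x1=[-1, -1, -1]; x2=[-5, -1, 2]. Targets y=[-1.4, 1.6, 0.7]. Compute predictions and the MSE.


ŷ0 = (1.1)·(3) + (-1.5)·(5) + (0.0)·(2) + 2.7 = -1.5
ŷ1 = (1.1)·(-1) + (-1.5)·(-1) + (0.0)·(-1) + 2.7 = 3.1
ŷ2 = (1.1)·(-5) + (-1.5)·(-1) + (0.0)·(2) + 2.7 = -1.3
errors² = [0.01, 2.25, 4.0]
MSE = 6.2600/3 = 2.0867

2.0867


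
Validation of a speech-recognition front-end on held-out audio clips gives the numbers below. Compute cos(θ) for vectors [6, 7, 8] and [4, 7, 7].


A·B = 6·4 + 7·7 + 8·7 = 129
‖A‖ = √149 = 12.2066, ‖B‖ = √114 = 10.6771
cos = 129/(√149·√114) = 129/√16986 = 0.9898

0.9898


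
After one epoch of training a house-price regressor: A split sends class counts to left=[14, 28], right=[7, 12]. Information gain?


Parent = [21, 40], H_parent = 0.9288
H_left = 0.9183 (n=42), H_right = 0.9495 (n=19)
H_children = (42/61)·0.9183 + (19/61)·0.9495 = 0.928
IG = 0.9288 - 0.928 = 0.0008

0.0008


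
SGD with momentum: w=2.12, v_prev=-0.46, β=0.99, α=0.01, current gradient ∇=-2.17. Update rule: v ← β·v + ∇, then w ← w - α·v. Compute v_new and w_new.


v_new = 0.99·-0.46 - 2.17 = -0.4554 - 2.17 = -2.6254
w_new = 2.12 - 0.01·-2.6254 = 2.12 + 0.026254 = 2.146254

v_new=-2.6254, w_new=2.146254


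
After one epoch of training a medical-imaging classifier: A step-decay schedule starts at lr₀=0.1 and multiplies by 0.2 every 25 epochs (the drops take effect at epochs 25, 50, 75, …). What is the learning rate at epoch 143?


n_drops = ⌊143/25⌋ = 5
lr = 0.1·0.2^5 = 0.1·0.00032 = 0.000032

0.000032


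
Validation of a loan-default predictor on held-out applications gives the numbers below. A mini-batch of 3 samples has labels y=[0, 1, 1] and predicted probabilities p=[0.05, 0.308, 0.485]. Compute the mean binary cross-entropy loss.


L[0] = -ln(1-0.05) = -ln(0.95) = 0.0513
L[1] = -ln(0.308) = 1.1777
L[2] = -ln(0.485) = 0.7236
mean = (0.0513 + 1.1777 + 0.7236)/3 = 0.6509

0.6509


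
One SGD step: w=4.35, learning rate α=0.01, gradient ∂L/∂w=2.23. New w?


w_new = w - α·∇
= 4.35 - 0.01·2.23
= 4.35 - 0.0223
= 4.3277

4.3277


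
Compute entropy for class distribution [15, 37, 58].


Probabilities: [15/110, 37/110, 58/110] ≈ [0.1364, 0.3364, 0.5273]
H = -((15/110)·log₂(15/110) + (37/110)·log₂(37/110) + (58/110)·log₂(58/110))
  = 1.4076 bits

1.4076 bits


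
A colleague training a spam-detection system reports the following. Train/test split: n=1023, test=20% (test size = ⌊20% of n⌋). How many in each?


Test = ⌊1023·20/100⌋ = 204
Train = 1023 - 204 = 819

Train: 819, Test: 204


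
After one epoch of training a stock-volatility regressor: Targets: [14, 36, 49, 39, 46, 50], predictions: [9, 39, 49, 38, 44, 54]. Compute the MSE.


Squared errors: (14-9)²=25, (36-39)²=9, (49-49)²=0, (39-38)²=1, (46-44)²=4, (50-54)²=16
Sum = 55
MSE = 55/6 = 55/6

55/6


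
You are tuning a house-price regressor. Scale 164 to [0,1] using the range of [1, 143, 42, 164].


min=1, max=164
(164-1)/(164-1) = 163/163 = 1.0

1.0


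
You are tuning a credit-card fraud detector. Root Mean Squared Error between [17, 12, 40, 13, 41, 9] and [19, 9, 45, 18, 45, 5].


MSE = 95/6 = 15.8333
RMSE = √(95/6) = 3.9791

3.9791


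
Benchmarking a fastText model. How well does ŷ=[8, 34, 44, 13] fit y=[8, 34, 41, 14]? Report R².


ȳ = 24.25
SS_res = Σ(y-ŷ)² = 10
SS_tot = Σ(y-ȳ)² = 744.75
R² = 1 - SS_res/SS_tot = 1 - 0.0134 = 0.9866

0.9866


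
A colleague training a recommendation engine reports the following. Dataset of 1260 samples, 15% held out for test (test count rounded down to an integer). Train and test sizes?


Test = ⌊1260·15/100⌋ = 189
Train = 1260 - 189 = 1071

Train: 1071, Test: 189


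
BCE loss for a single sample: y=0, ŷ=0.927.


BCE = -[y·ln(p) + (1-y)·ln(1-p)]
= -0 - 1·ln(1-0.927)
= -ln(0.073) = 2.6173

2.6173


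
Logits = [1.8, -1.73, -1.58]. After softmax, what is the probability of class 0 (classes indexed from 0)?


Exponentials: e^1.8=6.0496, e^-1.73=0.1773, e^-1.58=0.206
Sum = 6.4329
Softmax = [0.9404, 0.0276, 0.032]
p[0] = 6.0496/6.4329 = 0.9404

0.9404


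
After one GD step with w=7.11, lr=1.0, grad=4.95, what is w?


w_new = w - α·∇
= 7.11 - 1.0·4.95
= 7.11 - 4.95
= 2.16

2.16


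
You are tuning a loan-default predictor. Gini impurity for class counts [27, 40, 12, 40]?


Probabilities: [27/119, 40/119, 12/119, 40/119] ≈ [0.2269, 0.3361, 0.1008, 0.3361]
Σpᵢ² = (729 + 1600 + 144 + 1600)/119² = 4073/14161
Gini = 1 - Σpᵢ² = 1 - 4073/14161 = 0.7124

0.7124


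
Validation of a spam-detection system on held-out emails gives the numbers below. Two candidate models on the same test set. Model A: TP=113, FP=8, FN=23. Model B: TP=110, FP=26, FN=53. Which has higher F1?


Model A: P=113/121=0.9339, R=113/136=0.8309, F1=2PR/(P+R)=2TP/(2TP+FP+FN)=226/257=0.8794
Model B: P=110/136=0.8088, R=110/163=0.6748, F1=2PR/(P+R)=2TP/(2TP+FP+FN)=220/299=0.7358
0.8794 > 0.7358 → Model A

Model A


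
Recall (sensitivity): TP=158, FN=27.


Recall = TP/(TP+FN)
= 158/(158+27)
= 158/185 = 85.41%

85.41%


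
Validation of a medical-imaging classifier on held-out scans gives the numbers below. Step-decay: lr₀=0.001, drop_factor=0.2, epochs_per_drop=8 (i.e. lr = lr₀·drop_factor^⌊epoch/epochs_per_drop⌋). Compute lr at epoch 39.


n_drops = ⌊39/8⌋ = 4
lr = 0.001·0.2^4 = 0.001·0.0016 = 0.0000016

0.0000016


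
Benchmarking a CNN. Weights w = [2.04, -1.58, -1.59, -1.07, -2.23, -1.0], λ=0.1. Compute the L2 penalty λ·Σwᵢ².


‖w‖₂² = (2.04)² + (-1.58)² + (-1.59)² + (-1.07)² + (-2.23)² + (-1.0)²
     = 4.1616 + 2.4964 + 2.5281 + 1.1449 + 4.9729 + 1
     = 16.3039
λ·‖w‖₂² = 0.1·16.3039 = 1.63039

1.63039


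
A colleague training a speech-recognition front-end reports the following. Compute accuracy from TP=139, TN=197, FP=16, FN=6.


Accuracy = (TP+TN)/(TP+TN+FP+FN)
= (139+197)/(358)
= 336/358 = 93.85%

93.85%


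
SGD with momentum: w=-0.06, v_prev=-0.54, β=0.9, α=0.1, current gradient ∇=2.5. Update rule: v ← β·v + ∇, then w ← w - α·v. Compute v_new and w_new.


v_new = 0.9·-0.54 + 2.5 = -0.486 + 2.5 = 2.014
w_new = -0.06 - 0.1·2.014 = -0.06 - 0.2014 = -0.2614

v_new=2.014, w_new=-0.2614


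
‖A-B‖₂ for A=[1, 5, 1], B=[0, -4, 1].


d = √((1-0)² + (5+ 4)² + (1-1)²)
  = √(1 + 81 + 0)
  = √82 = 9.0554

9.0554


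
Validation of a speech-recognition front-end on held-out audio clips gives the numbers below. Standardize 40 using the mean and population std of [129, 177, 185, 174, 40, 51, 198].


μ = 136.2857, σ = 60.78
z = (40 - 136.2857)/60.78 = -1.5842

-1.5842


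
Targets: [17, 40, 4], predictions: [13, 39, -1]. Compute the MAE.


Absolute errors: |17-13|=4, |40-39|=1, |4+ 1|=5
Sum = 10
MAE = 10/3 = 10/3

10/3


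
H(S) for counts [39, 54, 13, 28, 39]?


Probabilities: [39/173, 54/173, 13/173, 28/173, 39/173] ≈ [0.2254, 0.3121, 0.0751, 0.1618, 0.2254]
H = -((39/173)·log₂(39/173) + (54/173)·log₂(54/173) + (13/173)·log₂(13/173) + (28/173)·log₂(28/173) + (39/173)·log₂(39/173))
  = 2.1992 bits

2.1992 bits


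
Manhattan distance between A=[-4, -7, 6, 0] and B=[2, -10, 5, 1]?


d = |-4-2| + |-7+ 10| + |6-5| + |0-1|
  = 6 + 3 + 1 + 1
  = 11

11


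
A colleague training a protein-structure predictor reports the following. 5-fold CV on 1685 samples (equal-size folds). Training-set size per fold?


Fold size = 1685/5 = 337
Training per fold = 1685 - 337 = 1348

1348


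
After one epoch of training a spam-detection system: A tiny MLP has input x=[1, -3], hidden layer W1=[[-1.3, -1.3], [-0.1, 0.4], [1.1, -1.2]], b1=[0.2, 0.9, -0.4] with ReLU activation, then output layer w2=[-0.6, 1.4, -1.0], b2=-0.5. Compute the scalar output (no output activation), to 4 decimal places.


z1[0] = (-1.3)·(1) + (-1.3)·(-3) + 0.2 = 2.8
z1[1] = (-0.1)·(1) + (0.4)·(-3) + 0.9 = -0.4
z1[2] = (1.1)·(1) + (-1.2)·(-3) - 0.4 = 4.3
h = ReLU(z1) = [2.8, 0.0, 4.3]
output = (-0.6)·(2.8) + (1.4)·(0.0) + (-1.0)·(4.3) - 0.5 = -6.48

-6.48


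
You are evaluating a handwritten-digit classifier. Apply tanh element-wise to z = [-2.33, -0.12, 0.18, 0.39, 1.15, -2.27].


tanh(-2.33) = -0.9812
tanh(-0.12) = -0.1194
tanh(0.18) = 0.1781
tanh(0.39) = 0.3714
tanh(1.15) = 0.8178
tanh(-2.27) = -0.9789
result = [-0.9812, -0.1194, 0.1781, 0.3714, 0.8178, -0.9789]

[-0.9812, -0.1194, 0.1781, 0.3714, 0.8178, -0.9789]


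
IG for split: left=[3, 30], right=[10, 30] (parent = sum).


Parent = [13, 60], H_parent = 0.6759
H_left = 0.4395 (n=33), H_right = 0.8113 (n=40)
H_children = (33/73)·0.4395 + (40/73)·0.8113 = 0.6432
IG = 0.6759 - 0.6432 = 0.0327

0.0327


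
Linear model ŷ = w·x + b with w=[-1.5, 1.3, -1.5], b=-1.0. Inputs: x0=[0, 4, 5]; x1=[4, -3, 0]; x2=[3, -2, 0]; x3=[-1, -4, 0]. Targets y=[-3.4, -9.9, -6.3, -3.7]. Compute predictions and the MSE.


ŷ0 = (-1.5)·(0) + (1.3)·(4) + (-1.5)·(5) - 1.0 = -3.3
ŷ1 = (-1.5)·(4) + (1.3)·(-3) + (-1.5)·(0) - 1.0 = -10.9
ŷ2 = (-1.5)·(3) + (1.3)·(-2) + (-1.5)·(0) - 1.0 = -8.1
ŷ3 = (-1.5)·(-1) + (1.3)·(-4) + (-1.5)·(0) - 1.0 = -4.7
errors² = [0.01, 1.0, 3.24, 1.0]
MSE = 5.2500/4 = 1.3125

1.3125


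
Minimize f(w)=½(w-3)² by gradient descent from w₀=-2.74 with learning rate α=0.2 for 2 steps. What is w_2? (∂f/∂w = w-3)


step 1: grad = -2.74-3 = -5.74; w = -2.74 - 0.2·(-5.74) = -1.592
step 2: grad = -1.592-3 = -4.592; w = -1.592 - 0.2·(-4.592) = -0.6736

-0.6736


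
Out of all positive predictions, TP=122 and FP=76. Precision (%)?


Precision = TP/(TP+FP)
= 122/(122+76)
= 122/198 = 61.62%

61.62%


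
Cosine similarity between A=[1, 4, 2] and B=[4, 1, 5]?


A·B = 1·4 + 4·1 + 2·5 = 18
‖A‖ = √21 = 4.5826, ‖B‖ = √42 = 6.4807
cos = 18/(√21·√42) = 18/√882 = 0.6061

0.6061


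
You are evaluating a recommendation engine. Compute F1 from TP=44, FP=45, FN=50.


Precision = 44/89 = 0.4944
Recall = 44/94 = 0.4681
F1 = 2·P·R/(P+R) = 2·TP/(2·TP+FP+FN) = 88/(88+45+50) = 88/183 = 0.4809

0.4809


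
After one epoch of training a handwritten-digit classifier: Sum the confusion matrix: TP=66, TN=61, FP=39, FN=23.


Total = TP + TN + FP + FN
= 66 + 61 + 39 + 23
= 189
(Predicted positive: 105, predicted negative: 84)

189


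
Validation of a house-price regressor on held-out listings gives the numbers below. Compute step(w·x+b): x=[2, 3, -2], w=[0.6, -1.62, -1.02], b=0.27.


z = (2)·(0.6) + (3)·(-1.62) + (-2)·(-1.02) + 0.27
  = -1.35
step(z) = 0 (z<0)

0


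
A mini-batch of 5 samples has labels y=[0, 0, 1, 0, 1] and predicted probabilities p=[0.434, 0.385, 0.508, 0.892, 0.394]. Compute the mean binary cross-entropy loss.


L[0] = -ln(1-0.434) = -ln(0.566) = 0.5692
L[1] = -ln(1-0.385) = -ln(0.615) = 0.4861
L[2] = -ln(0.508) = 0.6773
L[3] = -ln(1-0.892) = -ln(0.108) = 2.2256
L[4] = -ln(0.394) = 0.9314
mean = (0.5692 + 0.4861 + 0.6773 + 2.2256 + 0.9314)/5 = 0.9779

0.9779


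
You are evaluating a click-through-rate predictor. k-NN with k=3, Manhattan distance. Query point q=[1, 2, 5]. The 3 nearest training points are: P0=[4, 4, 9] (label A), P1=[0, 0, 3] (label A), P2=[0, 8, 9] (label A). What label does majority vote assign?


d(q,P0) = 9  (label A)
d(q,P1) = 5  (label A)
d(q,P2) = 11  (label A)
Votes: A=3, B=0
Majority → A

A


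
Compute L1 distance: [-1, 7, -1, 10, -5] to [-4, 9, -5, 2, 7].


d = |-1+ 4| + |7-9| + |-1+ 5| + |10-2| + |-5-7|
  = 3 + 2 + 4 + 8 + 12
  = 29

29


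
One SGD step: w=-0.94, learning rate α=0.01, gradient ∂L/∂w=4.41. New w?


w_new = w - α·∇
= -0.94 - 0.01·4.41
= -0.94 - 0.0441
= -0.9841

-0.9841


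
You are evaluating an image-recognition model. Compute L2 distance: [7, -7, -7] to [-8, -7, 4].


d = √((7+ 8)² + (-7+ 7)² + (-7-4)²)
  = √(225 + 0 + 121)
  = √346 = 18.6011

18.6011


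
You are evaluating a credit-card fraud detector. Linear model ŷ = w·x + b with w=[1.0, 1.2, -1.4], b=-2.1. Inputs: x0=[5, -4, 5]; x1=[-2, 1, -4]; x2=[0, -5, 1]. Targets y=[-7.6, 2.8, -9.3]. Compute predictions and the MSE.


ŷ0 = (1.0)·(5) + (1.2)·(-4) + (-1.4)·(5) - 2.1 = -8.9
ŷ1 = (1.0)·(-2) + (1.2)·(1) + (-1.4)·(-4) - 2.1 = 2.7
ŷ2 = (1.0)·(0) + (1.2)·(-5) + (-1.4)·(1) - 2.1 = -9.5
errors² = [1.69, 0.01, 0.04]
MSE = 1.7400/3 = 0.58

0.58


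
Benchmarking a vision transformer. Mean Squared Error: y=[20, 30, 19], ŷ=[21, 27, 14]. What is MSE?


Squared errors: (20-21)²=1, (30-27)²=9, (19-14)²=25
Sum = 35
MSE = 35/3 = 35/3

35/3


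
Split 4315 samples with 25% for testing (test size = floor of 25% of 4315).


Test = ⌊4315·25/100⌋ = 1078
Train = 4315 - 1078 = 3237

Train: 3237, Test: 1078


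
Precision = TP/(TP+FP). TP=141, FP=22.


Precision = TP/(TP+FP)
= 141/(141+22)
= 141/163 = 86.5%

86.5%


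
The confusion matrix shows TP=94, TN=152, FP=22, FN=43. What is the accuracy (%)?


Accuracy = (TP+TN)/(TP+TN+FP+FN)
= (94+152)/(311)
= 246/311 = 79.1%

79.1%


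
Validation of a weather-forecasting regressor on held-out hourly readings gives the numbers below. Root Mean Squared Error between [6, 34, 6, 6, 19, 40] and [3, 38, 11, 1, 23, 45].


MSE = 116/6 = 19.3333
RMSE = √(116/6) = 4.397

4.397


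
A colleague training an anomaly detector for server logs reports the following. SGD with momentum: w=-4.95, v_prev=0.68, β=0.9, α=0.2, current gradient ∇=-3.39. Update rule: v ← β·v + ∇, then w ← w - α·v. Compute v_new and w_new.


v_new = 0.9·0.68 - 3.39 = 0.612 - 3.39 = -2.778
w_new = -4.95 - 0.2·-2.778 = -4.95 + 0.5556 = -4.3944

v_new=-2.778, w_new=-4.3944


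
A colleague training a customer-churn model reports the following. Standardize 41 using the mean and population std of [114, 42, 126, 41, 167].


μ = 98, σ = 49.368
z = (41 - 98)/49.368 = -1.1546

-1.1546


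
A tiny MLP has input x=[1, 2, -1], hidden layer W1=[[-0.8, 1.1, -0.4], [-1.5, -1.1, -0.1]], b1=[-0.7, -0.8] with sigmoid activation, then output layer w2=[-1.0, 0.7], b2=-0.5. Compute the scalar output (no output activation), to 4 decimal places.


z1[0] = (-0.8)·(1) + (1.1)·(2) + (-0.4)·(-1) - 0.7 = 1.1
z1[1] = (-1.5)·(1) + (-1.1)·(2) + (-0.1)·(-1) - 0.8 = -4.4
h = sigmoid(z1) = [0.7503, 0.0121]
output = (-1.0)·(0.7503) + (0.7)·(0.0121) - 0.5 = -1.2418

-1.2418


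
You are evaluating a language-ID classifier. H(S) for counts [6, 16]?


Probabilities: [6/22, 16/22] ≈ [0.2727, 0.7273]
H = -((6/22)·log₂(6/22) + (16/22)·log₂(16/22))
  = 0.8454 bits

0.8454 bits


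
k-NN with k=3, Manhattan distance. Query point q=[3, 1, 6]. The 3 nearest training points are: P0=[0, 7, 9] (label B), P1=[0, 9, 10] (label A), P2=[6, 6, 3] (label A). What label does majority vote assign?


d(q,P0) = 12  (label B)
d(q,P1) = 15  (label A)
d(q,P2) = 11  (label A)
Votes: A=2, B=1
Majority → A

A


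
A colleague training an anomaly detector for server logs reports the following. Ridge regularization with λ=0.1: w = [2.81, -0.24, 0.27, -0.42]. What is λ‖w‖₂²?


‖w‖₂² = (2.81)² + (-0.24)² + (0.27)² + (-0.42)²
     = 7.8961 + 0.0576 + 0.0729 + 0.1764
     = 8.203
λ·‖w‖₂² = 0.1·8.203 = 0.8203

0.8203


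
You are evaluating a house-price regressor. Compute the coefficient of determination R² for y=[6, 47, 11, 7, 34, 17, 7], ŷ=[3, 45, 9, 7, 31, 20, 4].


ȳ = 18.4286
SS_res = Σ(y-ŷ)² = 44
SS_tot = Σ(y-ȳ)² = 1531.71
R² = 1 - SS_res/SS_tot = 1 - 0.0287 = 0.9713

0.9713


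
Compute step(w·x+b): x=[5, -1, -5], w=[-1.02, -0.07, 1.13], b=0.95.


z = (5)·(-1.02) + (-1)·(-0.07) + (-5)·(1.13) + 0.95
  = -9.73
step(z) = 0 (z<0)

0


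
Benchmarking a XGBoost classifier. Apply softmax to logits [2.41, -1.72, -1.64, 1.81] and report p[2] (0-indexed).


Exponentials: e^2.41=11.134, e^-1.72=0.1791, e^-1.64=0.194, e^1.81=6.1104
Sum = 17.6175
Softmax = [0.632, 0.0102, 0.011, 0.3468]
p[2] = 0.194/17.6175 = 0.011

0.011


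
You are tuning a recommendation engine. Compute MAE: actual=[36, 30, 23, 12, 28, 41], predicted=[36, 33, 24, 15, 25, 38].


Absolute errors: |36-36|=0, |30-33|=3, |23-24|=1, |12-15|=3, |28-25|=3, |41-38|=3
Sum = 13
MAE = 13/6 = 13/6

13/6


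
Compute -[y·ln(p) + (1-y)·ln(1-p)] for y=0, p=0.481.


BCE = -[y·ln(p) + (1-y)·ln(1-p)]
= -0 - 1·ln(1-0.481)
= -ln(0.519) = 0.6559

0.6559


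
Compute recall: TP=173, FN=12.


Recall = TP/(TP+FN)
= 173/(173+12)
= 173/185 = 93.51%

93.51%


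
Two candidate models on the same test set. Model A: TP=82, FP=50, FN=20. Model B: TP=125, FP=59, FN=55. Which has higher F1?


Model A: P=82/132=0.6212, R=82/102=0.8039, F1=2PR/(P+R)=2TP/(2TP+FP+FN)=164/234=0.7009
Model B: P=125/184=0.6793, R=125/180=0.6944, F1=2PR/(P+R)=2TP/(2TP+FP+FN)=250/364=0.6868
0.7009 > 0.6868 → Model A

Model A


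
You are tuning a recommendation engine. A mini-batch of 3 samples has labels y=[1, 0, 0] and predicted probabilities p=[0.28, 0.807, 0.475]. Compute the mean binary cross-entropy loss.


L[0] = -ln(0.28) = 1.273
L[1] = -ln(1-0.807) = -ln(0.193) = 1.6451
L[2] = -ln(1-0.475) = -ln(0.525) = 0.6444
mean = (1.273 + 1.6451 + 0.6444)/3 = 1.1875

1.1875


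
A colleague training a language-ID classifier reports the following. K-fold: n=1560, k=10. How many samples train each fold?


Fold size = 1560/10 = 156
Training per fold = 1560 - 156 = 1404

1404


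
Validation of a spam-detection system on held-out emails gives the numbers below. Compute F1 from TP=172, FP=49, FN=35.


Precision = 172/221 = 0.7783
Recall = 172/207 = 0.8309
F1 = 2·P·R/(P+R) = 2·TP/(2·TP+FP+FN) = 344/(344+49+35) = 344/428 = 0.8037

0.8037


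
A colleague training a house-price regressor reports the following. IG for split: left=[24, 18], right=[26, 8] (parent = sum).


Parent = [50, 26], H_parent = 0.9268
H_left = 0.9852 (n=42), H_right = 0.7871 (n=34)
H_children = (42/76)·0.9852 + (34/76)·0.7871 = 0.8966
IG = 0.9268 - 0.8966 = 0.0302

0.0302


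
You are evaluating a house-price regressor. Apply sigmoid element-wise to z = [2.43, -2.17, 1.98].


σ(2.43) = 1/(1+e^-2.43) = 0.9191
σ(-2.17) = 1/(1+e^2.17) = 0.1025
σ(1.98) = 1/(1+e^-1.98) = 0.8787
result = [0.9191, 0.1025, 0.8787]

[0.9191, 0.1025, 0.8787]


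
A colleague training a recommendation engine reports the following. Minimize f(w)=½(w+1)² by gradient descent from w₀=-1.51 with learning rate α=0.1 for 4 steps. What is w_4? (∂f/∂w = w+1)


step 1: grad = -1.51+1 = -0.51; w = -1.51 - 0.1·(-0.51) = -1.459
step 2: grad = -1.459+1 = -0.459; w = -1.459 - 0.1·(-0.459) = -1.4131
step 3: grad = -1.4131+1 = -0.4131; w = -1.4131 - 0.1·(-0.4131) = -1.37179
step 4: grad = -1.37179+1 = -0.37179; w = -1.37179 - 0.1·(-0.37179) = -1.334611

-1.334611


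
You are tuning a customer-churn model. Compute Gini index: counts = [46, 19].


Probabilities: [46/65, 19/65] ≈ [0.7077, 0.2923]
Σpᵢ² = (2116 + 361)/65² = 2477/4225
Gini = 1 - Σpᵢ² = 1 - 2477/4225 = 0.4137

0.4137


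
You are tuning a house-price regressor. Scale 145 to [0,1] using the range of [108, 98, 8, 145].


min=8, max=145
(145-8)/(145-8) = 137/137 = 1.0

1.0


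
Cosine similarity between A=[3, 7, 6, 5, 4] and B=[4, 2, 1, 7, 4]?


A·B = 3·4 + 7·2 + 6·1 + 5·7 + 4·4 = 83
‖A‖ = √135 = 11.619, ‖B‖ = √86 = 9.2736
cos = 83/(√135·√86) = 83/√11610 = 0.7703

0.7703


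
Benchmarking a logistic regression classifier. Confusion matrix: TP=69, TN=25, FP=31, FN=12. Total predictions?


Total = TP + TN + FP + FN
= 69 + 25 + 31 + 12
= 137
(Predicted positive: 100, predicted negative: 37)

137


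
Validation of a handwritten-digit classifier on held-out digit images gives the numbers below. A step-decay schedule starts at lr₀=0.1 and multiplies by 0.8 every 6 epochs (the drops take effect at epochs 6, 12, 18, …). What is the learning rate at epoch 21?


n_drops = ⌊21/6⌋ = 3
lr = 0.1·0.8^3 = 0.1·0.512 = 0.0512

0.0512


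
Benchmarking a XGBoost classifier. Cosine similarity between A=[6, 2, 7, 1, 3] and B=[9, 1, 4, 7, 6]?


A·B = 6·9 + 2·1 + 7·4 + 1·7 + 3·6 = 109
‖A‖ = √99 = 9.9499, ‖B‖ = √183 = 13.5277
cos = 109/(√99·√183) = 109/√18117 = 0.8098

0.8098


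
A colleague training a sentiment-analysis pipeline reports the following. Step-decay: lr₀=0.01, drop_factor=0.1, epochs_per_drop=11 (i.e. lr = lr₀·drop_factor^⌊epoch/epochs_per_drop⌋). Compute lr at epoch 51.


n_drops = ⌊51/11⌋ = 4
lr = 0.01·0.1^4 = 0.01·0.0001 = 0.000001

0.000001


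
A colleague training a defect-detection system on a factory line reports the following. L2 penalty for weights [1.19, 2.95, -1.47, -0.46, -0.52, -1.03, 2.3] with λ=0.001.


‖w‖₂² = (1.19)² + (2.95)² + (-1.47)² + (-0.46)² + (-0.52)² + (-1.03)² + (2.3)²
     = 1.4161 + 8.7025 + 2.1609 + 0.2116 + 0.2704 + 1.0609 + 5.29
     = 19.1124
λ·‖w‖₂² = 0.001·19.1124 = 0.019112

0.019112


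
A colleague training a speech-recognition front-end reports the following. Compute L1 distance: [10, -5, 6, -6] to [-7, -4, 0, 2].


d = |10+ 7| + |-5+ 4| + |6-0| + |-6-2|
  = 17 + 1 + 6 + 8
  = 32

32


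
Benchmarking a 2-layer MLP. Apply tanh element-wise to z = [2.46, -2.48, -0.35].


tanh(2.46) = 0.9855
tanh(-2.48) = -0.9861
tanh(-0.35) = -0.3364
result = [0.9855, -0.9861, -0.3364]

[0.9855, -0.9861, -0.3364]


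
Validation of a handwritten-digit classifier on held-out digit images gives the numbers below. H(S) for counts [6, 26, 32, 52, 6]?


Probabilities: [6/122, 26/122, 32/122, 52/122, 6/122] ≈ [0.0492, 0.2131, 0.2623, 0.4262, 0.0492]
H = -((6/122)·log₂(6/122) + (26/122)·log₂(26/122) + (32/122)·log₂(32/122) + (52/122)·log₂(52/122) + (6/122)·log₂(6/122))
  = 1.9336 bits

1.9336 bits


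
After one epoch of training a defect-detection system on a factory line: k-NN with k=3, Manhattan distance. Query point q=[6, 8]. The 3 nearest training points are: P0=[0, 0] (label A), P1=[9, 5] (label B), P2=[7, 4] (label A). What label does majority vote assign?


d(q,P0) = 14  (label A)
d(q,P1) = 6  (label B)
d(q,P2) = 5  (label A)
Votes: A=2, B=1
Majority → A

A


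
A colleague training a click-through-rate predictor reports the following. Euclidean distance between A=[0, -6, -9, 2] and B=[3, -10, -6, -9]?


d = √((0-3)² + (-6+ 10)² + (-9+ 6)² + (2+ 9)²)
  = √(9 + 16 + 9 + 121)
  = √155 = 12.4499

12.4499


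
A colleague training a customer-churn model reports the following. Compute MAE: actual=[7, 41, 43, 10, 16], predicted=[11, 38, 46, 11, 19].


Absolute errors: |7-11|=4, |41-38|=3, |43-46|=3, |10-11|=1, |16-19|=3
Sum = 14
MAE = 14/5 = 14/5

14/5


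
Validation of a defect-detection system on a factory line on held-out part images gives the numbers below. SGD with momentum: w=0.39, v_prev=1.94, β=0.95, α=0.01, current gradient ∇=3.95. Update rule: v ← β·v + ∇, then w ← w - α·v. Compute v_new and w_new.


v_new = 0.95·1.94 + 3.95 = 1.843 + 3.95 = 5.793
w_new = 0.39 - 0.01·5.793 = 0.39 - 0.05793 = 0.33207

v_new=5.793, w_new=0.33207


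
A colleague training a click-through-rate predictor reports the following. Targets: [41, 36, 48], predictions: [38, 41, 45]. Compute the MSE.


Squared errors: (41-38)²=9, (36-41)²=25, (48-45)²=9
Sum = 43
MSE = 43/3 = 43/3

43/3


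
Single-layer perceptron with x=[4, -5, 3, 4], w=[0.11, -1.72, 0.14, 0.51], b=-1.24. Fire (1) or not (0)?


z = (4)·(0.11) + (-5)·(-1.72) + (3)·(0.14) + (4)·(0.51) - 1.24
  = 10.26
step(z) = 1 (z≥0)

1


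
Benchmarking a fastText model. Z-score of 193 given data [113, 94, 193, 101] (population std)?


μ = 125.25, σ = 39.7012
z = (193 - 125.25)/39.7012 = 1.7065

1.7065


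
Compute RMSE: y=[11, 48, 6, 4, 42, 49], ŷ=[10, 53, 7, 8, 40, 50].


MSE = 48/6 = 8
RMSE = √(48/6) = 2.8284

2.8284


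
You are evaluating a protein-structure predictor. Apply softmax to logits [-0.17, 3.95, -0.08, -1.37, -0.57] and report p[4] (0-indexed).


Exponentials: e^-0.17=0.8437, e^3.95=51.9354, e^-0.08=0.9231, e^-1.37=0.2541, e^-0.57=0.5655
Sum = 54.5218
Softmax = [0.0155, 0.9526, 0.0169, 0.0047, 0.0104]
p[4] = 0.5655/54.5218 = 0.0104

0.0104


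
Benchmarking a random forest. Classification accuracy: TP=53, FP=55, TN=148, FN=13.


Accuracy = (TP+TN)/(TP+TN+FP+FN)
= (53+148)/(269)
= 201/269 = 74.72%

74.72%


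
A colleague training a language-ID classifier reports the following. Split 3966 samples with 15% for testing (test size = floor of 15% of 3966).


Test = ⌊3966·15/100⌋ = 594
Train = 3966 - 594 = 3372

Train: 3372, Test: 594


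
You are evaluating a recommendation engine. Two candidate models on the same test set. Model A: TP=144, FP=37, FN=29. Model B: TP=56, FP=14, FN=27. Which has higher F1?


Model A: P=144/181=0.7956, R=144/173=0.8324, F1=2PR/(P+R)=2TP/(2TP+FP+FN)=288/354=0.8136
Model B: P=56/70=0.8, R=56/83=0.6747, F1=2PR/(P+R)=2TP/(2TP+FP+FN)=112/153=0.732
0.8136 > 0.732 → Model A

Model A


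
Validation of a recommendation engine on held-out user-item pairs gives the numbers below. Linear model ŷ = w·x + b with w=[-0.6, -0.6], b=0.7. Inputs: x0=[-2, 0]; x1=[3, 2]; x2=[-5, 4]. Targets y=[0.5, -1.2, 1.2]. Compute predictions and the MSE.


ŷ0 = (-0.6)·(-2) + (-0.6)·(0) + 0.7 = 1.9
ŷ1 = (-0.6)·(3) + (-0.6)·(2) + 0.7 = -2.3
ŷ2 = (-0.6)·(-5) + (-0.6)·(4) + 0.7 = 1.3
errors² = [1.96, 1.21, 0.01]
MSE = 3.1800/3 = 1.06

1.06


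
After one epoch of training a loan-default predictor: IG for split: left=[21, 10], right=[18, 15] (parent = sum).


Parent = [39, 25], H_parent = 0.9652
H_left = 0.9072 (n=31), H_right = 0.994 (n=33)
H_children = (31/64)·0.9072 + (33/64)·0.994 = 0.952
IG = 0.9652 - 0.952 = 0.0132

0.0132
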